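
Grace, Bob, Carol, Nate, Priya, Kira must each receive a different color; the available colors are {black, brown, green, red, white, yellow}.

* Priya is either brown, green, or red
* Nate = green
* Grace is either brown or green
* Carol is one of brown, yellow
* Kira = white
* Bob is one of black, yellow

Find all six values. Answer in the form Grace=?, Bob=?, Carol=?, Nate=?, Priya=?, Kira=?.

Grace=brown, Bob=black, Carol=yellow, Nate=green, Priya=red, Kira=white

Nate's domain is down to {green}, so Nate = green. Eliminate green elsewhere: Grace, Priya.
That leaves Kira = white.
Grace's domain is down to {brown}, so Grace = brown. Remove brown from Carol, Priya.
Carol's domain is down to {yellow}, so Carol = yellow. Strike yellow from Bob.
That leaves Priya = red.
Bob's domain is down to {black}, so Bob = black.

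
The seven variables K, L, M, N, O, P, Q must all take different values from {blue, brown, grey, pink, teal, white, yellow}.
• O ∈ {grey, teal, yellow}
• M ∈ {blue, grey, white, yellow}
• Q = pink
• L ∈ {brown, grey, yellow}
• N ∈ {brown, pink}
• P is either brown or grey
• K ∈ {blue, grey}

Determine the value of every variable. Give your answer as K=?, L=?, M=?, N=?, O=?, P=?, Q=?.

Q has just one choice, so Q = pink. Remove pink from N.
N has just one choice, so N = brown. So L, P can't be brown.
P's domain is down to {grey}, so P = grey. Strike grey from K, L, M, O.
K has just one choice, so K = blue. Remove blue from M.
L's domain is down to {yellow}, so L = yellow. Remove yellow from M, O.
M's domain is down to {white}, so M = white.
O has just one choice, so O = teal.

K=blue, L=yellow, M=white, N=brown, O=teal, P=grey, Q=pink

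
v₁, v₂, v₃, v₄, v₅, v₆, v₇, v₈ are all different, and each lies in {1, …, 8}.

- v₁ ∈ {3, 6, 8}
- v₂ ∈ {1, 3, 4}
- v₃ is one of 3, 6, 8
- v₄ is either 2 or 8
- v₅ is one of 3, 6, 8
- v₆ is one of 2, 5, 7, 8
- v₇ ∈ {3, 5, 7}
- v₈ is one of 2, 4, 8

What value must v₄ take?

2

The 8 variables together cover exactly {1, 2, 3, 4, 5, 6, 7, 8} — 8 values for 8 variables — and 1 appears only in v₂'s list, so v₂ = 1.
The 7 still-open variables together cover exactly {2, 3, 4, 5, 6, 7, 8} — 7 values for 7 variables — and 4 appears only in v₈'s list, so v₈ = 4.
v₁, v₃, v₅ share exactly the 3 values {3, 6, 8}; by pigeonhole those values go to them, so strike 3, 6, 8 from v₄, v₆, v₇.
So v₄ = 2.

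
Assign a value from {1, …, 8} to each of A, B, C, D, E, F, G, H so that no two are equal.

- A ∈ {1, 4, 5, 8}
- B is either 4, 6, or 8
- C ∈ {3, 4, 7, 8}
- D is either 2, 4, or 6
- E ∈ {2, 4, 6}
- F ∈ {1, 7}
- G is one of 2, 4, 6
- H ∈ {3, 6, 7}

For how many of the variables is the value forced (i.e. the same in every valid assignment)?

3

The 8 variables draw from only 8 values {1, 2, 3, 4, 5, 6, 7, 8}, so each is used; only A can be 5, hence A = 5.
The 7 still-open variables together cover exactly {1, 2, 3, 4, 6, 7, 8} — 7 values for 7 variables — and 1 appears only in F's list, so F = 1.
D, E, G between them cover only {2, 4, 6} — a naked triple. Remove those values from B, C, H.
B's domain is down to {8}, so B = 8. Remove 8 from C.
Determined: A=5, B=8, F=1. The other variables each still have more than one consistent value. That makes 3.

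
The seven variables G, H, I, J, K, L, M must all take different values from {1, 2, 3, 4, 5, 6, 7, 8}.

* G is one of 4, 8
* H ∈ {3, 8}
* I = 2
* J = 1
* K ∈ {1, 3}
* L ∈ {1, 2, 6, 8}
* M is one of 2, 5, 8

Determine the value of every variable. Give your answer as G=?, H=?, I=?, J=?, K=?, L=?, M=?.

I's domain is down to {2}, so I = 2. Eliminate 2 elsewhere: L, M.
J's domain is down to {1}, so J = 1. So K, L can't be 1.
K's domain is down to {3}, so K = 3. Strike 3 from H.
H has just one choice, so H = 8. Remove 8 from G, L, M.
L's domain is down to {6}, so L = 6.
M's domain is down to {5}, so M = 5.
That leaves G = 4.

G=4, H=8, I=2, J=1, K=3, L=6, M=5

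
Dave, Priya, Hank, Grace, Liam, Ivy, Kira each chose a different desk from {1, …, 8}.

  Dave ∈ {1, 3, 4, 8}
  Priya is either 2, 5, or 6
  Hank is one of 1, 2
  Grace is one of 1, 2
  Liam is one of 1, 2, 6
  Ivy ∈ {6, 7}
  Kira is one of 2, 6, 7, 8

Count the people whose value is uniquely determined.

4

Hank and Grace between them cover only {1, 2} — a naked pair. Remove those values from Dave, Priya, Liam, Kira.
Liam has just one choice, so Liam = 6. Strike 6 from Priya, Ivy, Kira.
Ivy has just one choice, so Ivy = 7. Eliminate 7 elsewhere: Kira.
Kira must be 8 (only option left). So Dave can't be 8.
Priya's domain is down to {5}, so Priya = 5.
Determined: Priya=5, Liam=6, Ivy=7, Kira=8. The other people each still have more than one consistent value. That makes 4.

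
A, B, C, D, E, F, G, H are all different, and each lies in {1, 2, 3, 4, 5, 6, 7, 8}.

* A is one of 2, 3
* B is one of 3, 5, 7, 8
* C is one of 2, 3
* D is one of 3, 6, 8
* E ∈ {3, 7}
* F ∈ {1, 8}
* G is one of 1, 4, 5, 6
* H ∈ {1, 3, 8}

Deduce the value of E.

The 8 variables together cover exactly {1, 2, 3, 4, 5, 6, 7, 8} — 8 values for 8 variables — and 4 appears only in G's list, so G = 4.
The 7 still-open variables together cover exactly {1, 2, 3, 5, 6, 7, 8} — 7 values for 7 variables — and 5 appears only in B's list, so B = 5.
Among the 6 still-open variables, 6 fits only D (and all 6 values in {1, 2, 3, 6, 7, 8} must be used), so D = 6.
The 5 still-open variables draw from only 5 values {1, 2, 3, 7, 8}, so each is used; only E can be 7, hence E = 7.

7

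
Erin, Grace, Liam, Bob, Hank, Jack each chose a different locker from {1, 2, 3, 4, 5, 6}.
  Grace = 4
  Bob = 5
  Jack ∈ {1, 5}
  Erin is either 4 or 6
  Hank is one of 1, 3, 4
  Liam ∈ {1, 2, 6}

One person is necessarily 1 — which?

Jack

Grace's domain is down to {4}, so Grace = 4. So Erin, Hank can't be 4.
Bob must be 5 (only option left). So Jack can't be 5.
So 1 goes to Jack.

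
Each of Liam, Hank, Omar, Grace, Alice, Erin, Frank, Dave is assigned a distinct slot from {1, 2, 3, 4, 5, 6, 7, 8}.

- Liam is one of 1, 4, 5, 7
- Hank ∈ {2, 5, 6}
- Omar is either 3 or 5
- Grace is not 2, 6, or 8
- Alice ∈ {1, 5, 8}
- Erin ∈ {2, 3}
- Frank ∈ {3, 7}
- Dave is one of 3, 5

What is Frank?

7

Among the 8 variables, 6 fits only Hank (and all 8 values in {1, 2, 3, 4, 5, 6, 7, 8} must be used), so Hank = 6.
The 7 still-open variables draw from only 7 values {1, 2, 3, 4, 5, 7, 8}, so each is used; only Erin can be 2, hence Erin = 2.
The 6 still-open variables together cover exactly {1, 3, 4, 5, 7, 8} — 6 values for 6 variables — and 8 appears only in Alice's list, so Alice = 8.
Omar and Dave between them cover only {3, 5} — a naked pair. Remove those values from Liam, Grace, Frank.
So Frank = 7.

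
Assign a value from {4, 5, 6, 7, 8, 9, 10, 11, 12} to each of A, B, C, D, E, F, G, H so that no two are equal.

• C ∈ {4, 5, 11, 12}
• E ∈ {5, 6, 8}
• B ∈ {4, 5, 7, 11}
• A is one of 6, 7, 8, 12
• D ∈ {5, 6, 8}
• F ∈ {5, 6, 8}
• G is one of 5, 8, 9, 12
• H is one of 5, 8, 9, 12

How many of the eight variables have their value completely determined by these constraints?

The 3 variables D, E, F are confined to {5, 6, 8}, which locks those values in; drop them from A, B, C, G, H.
The 2 variables G and H are confined to {9, 12}, which locks those values in; drop them from A, C.
A has just one choice, so A = 7. So B can't be 7.
Determined: A=7. The other variables each still have more than one consistent value. That makes 1.

1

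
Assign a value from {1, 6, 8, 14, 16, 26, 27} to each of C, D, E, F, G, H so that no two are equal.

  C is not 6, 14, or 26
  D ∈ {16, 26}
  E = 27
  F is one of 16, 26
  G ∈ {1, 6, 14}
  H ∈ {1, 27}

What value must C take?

E must be 27 (only option left). Eliminate 27 elsewhere: C, H.
H has just one choice, so H = 1. Eliminate 1 elsewhere: C, G.
D and F share exactly the 2 values {16, 26}; by pigeonhole those values go to them, so strike 16, 26 from C.
So C = 8.

8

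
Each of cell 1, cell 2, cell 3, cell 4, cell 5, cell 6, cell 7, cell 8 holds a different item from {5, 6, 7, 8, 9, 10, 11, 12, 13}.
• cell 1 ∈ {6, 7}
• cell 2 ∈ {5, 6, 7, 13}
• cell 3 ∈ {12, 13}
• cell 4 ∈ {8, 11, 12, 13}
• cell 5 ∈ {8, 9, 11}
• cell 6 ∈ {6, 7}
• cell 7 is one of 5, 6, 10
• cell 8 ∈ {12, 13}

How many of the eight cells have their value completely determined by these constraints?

2

cell 1 and cell 6 between them cover only {6, 7} — a naked pair. Remove those values from cell 2, cell 7.
cell 3 and cell 8 share exactly the 2 values {12, 13}; by pigeonhole those values go to them, so strike 12, 13 from cell 2, cell 4.
cell 2 must be 5 (only option left). Remove 5 from cell 7.
cell 7 has just one choice, so cell 7 = 10.
Determined: cell 2=5, cell 7=10. The other cells each still have more than one consistent value. That makes 2.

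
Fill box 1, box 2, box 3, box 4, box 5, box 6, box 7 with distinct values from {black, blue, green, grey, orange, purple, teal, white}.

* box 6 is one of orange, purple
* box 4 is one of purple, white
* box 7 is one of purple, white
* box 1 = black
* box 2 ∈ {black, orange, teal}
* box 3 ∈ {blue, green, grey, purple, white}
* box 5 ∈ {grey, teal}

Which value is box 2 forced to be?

teal

box 1 must be black (only option left). Eliminate black elsewhere: box 2.
box 4 and box 7 between them cover only {purple, white} — a naked pair. Remove those values from box 3, box 6.
box 6 has just one choice, so box 6 = orange. Strike orange from box 2.
So box 2 = teal.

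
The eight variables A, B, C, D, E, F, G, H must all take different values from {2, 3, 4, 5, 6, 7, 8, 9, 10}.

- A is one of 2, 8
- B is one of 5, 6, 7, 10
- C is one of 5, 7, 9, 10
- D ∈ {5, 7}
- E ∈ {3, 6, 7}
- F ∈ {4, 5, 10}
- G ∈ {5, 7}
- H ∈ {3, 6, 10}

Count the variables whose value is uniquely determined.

2

D and G between them cover only {5, 7} — a naked pair. Remove those values from B, C, E, F.
The 3 variables B, E, H are confined to {3, 6, 10}, which locks those values in; drop them from C, F.
C must be 9 (only option left).
F has just one choice, so F = 4.
Determined: C=9, F=4. The other variables each still have more than one consistent value. That makes 2.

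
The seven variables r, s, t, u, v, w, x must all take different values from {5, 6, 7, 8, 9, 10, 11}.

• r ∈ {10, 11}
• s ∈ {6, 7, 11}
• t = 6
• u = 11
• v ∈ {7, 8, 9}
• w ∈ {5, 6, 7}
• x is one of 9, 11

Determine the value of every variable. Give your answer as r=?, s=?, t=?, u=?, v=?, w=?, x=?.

r=10, s=7, t=6, u=11, v=8, w=5, x=9

t has just one choice, so t = 6. So s, w can't be 6.
u has just one choice, so u = 11. So r, s, x can't be 11.
x's domain is down to {9}, so x = 9. Eliminate 9 elsewhere: v.
That leaves r = 10.
s's domain is down to {7}, so s = 7. Strike 7 from v, w.
That leaves v = 8.
w's domain is down to {5}, so w = 5.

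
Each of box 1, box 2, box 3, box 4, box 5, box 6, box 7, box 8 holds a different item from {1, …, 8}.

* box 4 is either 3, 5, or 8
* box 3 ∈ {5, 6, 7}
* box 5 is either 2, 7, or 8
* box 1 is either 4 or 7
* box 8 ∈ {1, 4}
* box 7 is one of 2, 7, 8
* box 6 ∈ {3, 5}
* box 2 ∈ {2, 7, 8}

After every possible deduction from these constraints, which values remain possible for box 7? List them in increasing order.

The 8 variables draw from only 8 values {1, 2, 3, 4, 5, 6, 7, 8}, so each is used; only box 8 can be 1, hence box 8 = 1.
Among the 7 still-open variables, 4 fits only box 1 (and all 7 values in {2, 3, 4, 5, 6, 7, 8} must be used), so box 1 = 4.
The 6 still-open variables draw from only 6 values {2, 3, 5, 6, 7, 8}, so each is used; only box 3 can be 6, hence box 3 = 6.
box 2, box 5, box 7 share exactly the 3 values {2, 7, 8}; by pigeonhole those values go to them, so strike 2, 7, 8 from box 4.
No further eliminations apply; box 7 can still be any of 2, 7, 8.

2, 7, 8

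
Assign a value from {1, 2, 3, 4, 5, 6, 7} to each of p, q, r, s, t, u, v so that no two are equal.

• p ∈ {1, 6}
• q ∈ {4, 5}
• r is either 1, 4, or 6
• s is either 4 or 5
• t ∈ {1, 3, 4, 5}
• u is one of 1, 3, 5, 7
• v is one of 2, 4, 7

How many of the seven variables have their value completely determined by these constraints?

Among the 7 variables, 2 fits only v (and all 7 values in {1, 2, 3, 4, 5, 6, 7} must be used), so v = 2.
Among the 6 still-open variables, 7 fits only u (and all 6 values in {1, 3, 4, 5, 6, 7} must be used), so u = 7.
The 5 still-open variables draw from only 5 values {1, 3, 4, 5, 6}, so each is used; only t can be 3, hence t = 3.
q and s between them cover only {4, 5} — a naked pair. Remove those values from r.
Determined: t=3, u=7, v=2. The other variables each still have more than one consistent value. That makes 3.

3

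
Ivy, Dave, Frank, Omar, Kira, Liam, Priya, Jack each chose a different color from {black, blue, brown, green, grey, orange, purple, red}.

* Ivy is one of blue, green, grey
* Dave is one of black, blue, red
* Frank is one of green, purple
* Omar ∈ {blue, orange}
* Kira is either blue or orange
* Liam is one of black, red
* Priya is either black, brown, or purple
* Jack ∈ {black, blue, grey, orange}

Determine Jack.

The 8 variables together cover exactly {black, blue, brown, green, grey, orange, purple, red} — 8 values for 8 variables — and brown appears only in Priya's list, so Priya = brown.
Among the 7 still-open variables, purple fits only Frank (and all 7 values in {black, blue, green, grey, orange, purple, red} must be used), so Frank = purple.
The 6 still-open variables draw from only 6 values {black, blue, green, grey, orange, red}, so each is used; only Ivy can be green, hence Ivy = green.
The 5 still-open variables together cover exactly {black, blue, grey, orange, red} — 5 values for 5 variables — and grey appears only in Jack's list, so Jack = grey.

grey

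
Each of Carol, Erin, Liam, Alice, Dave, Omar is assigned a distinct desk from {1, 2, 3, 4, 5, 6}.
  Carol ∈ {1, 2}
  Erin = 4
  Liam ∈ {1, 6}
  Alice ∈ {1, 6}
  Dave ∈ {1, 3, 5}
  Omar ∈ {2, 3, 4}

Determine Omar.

Erin has just one choice, so Erin = 4. Remove 4 from Omar.
The 5 still-open variables together cover exactly {1, 2, 3, 5, 6} — 5 values for 5 variables — and 5 appears only in Dave's list, so Dave = 5.
The 4 still-open variables together cover exactly {1, 2, 3, 6} — 4 values for 4 variables — and 3 appears only in Omar's list, so Omar = 3.

3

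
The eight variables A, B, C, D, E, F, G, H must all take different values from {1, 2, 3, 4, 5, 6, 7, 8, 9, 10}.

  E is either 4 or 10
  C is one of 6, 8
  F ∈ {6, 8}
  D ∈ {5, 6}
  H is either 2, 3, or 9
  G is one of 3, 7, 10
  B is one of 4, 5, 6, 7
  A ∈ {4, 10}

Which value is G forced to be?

A and E between them cover only {4, 10} — a naked pair. Remove those values from B, G.
C and F between them cover only {6, 8} — a naked pair. Remove those values from B, D.
D must be 5 (only option left). Eliminate 5 elsewhere: B.
B has just one choice, so B = 7. Eliminate 7 elsewhere: G.
So G = 3.

3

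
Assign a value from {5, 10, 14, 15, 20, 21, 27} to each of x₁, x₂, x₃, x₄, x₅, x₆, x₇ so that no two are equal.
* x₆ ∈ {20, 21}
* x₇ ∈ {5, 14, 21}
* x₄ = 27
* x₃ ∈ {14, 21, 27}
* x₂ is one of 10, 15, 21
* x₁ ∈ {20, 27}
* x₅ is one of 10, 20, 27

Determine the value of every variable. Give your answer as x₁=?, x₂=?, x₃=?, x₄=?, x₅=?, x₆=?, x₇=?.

x₄ must be 27 (only option left). Eliminate 27 elsewhere: x₁, x₃, x₅.
x₁ has just one choice, so x₁ = 20. So x₅, x₆ can't be 20.
x₅'s domain is down to {10}, so x₅ = 10. So x₂ can't be 10.
x₆ must be 21 (only option left). Strike 21 from x₂, x₃, x₇.
That leaves x₂ = 15.
x₃ has just one choice, so x₃ = 14. So x₇ can't be 14.
That leaves x₇ = 5.

x₁=20, x₂=15, x₃=14, x₄=27, x₅=10, x₆=21, x₇=5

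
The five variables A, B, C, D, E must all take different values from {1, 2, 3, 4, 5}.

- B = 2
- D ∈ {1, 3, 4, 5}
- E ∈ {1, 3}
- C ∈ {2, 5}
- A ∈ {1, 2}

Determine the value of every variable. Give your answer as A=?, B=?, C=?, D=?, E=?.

B must be 2 (only option left). Eliminate 2 elsewhere: A, C.
C's domain is down to {5}, so C = 5. So D can't be 5.
That leaves A = 1. Eliminate 1 elsewhere: D, E.
E has just one choice, so E = 3. Eliminate 3 elsewhere: D.
D's domain is down to {4}, so D = 4.

A=1, B=2, C=5, D=4, E=3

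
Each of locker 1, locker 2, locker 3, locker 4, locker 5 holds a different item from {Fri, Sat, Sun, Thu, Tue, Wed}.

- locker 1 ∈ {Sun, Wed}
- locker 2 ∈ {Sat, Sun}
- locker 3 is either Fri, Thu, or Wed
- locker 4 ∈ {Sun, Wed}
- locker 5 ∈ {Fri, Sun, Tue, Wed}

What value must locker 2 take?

The 2 variables locker 1 and locker 4 are confined to {Sun, Wed}, which locks those values in; drop them from locker 2, locker 3, locker 5.
So locker 2 = Sat.

Sat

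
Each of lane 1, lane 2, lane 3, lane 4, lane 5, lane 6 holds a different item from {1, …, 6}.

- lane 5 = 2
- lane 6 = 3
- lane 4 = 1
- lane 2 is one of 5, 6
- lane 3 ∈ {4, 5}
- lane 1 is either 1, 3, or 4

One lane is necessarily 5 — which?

lane 3

lane 4's domain is down to {1}, so lane 4 = 1. Eliminate 1 elsewhere: lane 1.
lane 5's domain is down to {2}, so lane 5 = 2.
lane 6 has just one choice, so lane 6 = 3. So lane 1 can't be 3.
lane 1 has just one choice, so lane 1 = 4. So lane 3 can't be 4.
So 5 goes to lane 3.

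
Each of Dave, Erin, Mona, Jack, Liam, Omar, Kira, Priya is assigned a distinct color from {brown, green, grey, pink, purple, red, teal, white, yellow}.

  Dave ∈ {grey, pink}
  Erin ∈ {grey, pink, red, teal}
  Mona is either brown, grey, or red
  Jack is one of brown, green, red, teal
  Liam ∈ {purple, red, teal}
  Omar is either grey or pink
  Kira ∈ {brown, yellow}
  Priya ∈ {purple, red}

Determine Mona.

The 8 variables draw from only 8 values {brown, green, grey, pink, purple, red, teal, yellow}, so each is used; only Jack can be green, hence Jack = green.
Among the 7 still-open variables, yellow fits only Kira (and all 7 values in {brown, grey, pink, purple, red, teal, yellow} must be used), so Kira = yellow.
The 6 still-open variables draw from only 6 values {brown, grey, pink, purple, red, teal}, so each is used; only Mona can be brown, hence Mona = brown.

brown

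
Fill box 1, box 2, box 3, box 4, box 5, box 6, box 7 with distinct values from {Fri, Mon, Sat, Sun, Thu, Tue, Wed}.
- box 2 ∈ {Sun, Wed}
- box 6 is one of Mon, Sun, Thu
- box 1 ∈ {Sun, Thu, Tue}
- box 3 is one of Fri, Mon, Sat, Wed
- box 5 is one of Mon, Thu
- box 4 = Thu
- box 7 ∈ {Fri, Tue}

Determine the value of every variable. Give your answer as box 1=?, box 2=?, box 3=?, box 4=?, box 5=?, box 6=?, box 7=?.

box 4 has just one choice, so box 4 = Thu. Remove Thu from box 1, box 5, box 6.
That leaves box 5 = Mon. Remove Mon from box 3, box 6.
box 6 must be Sun (only option left). Eliminate Sun elsewhere: box 1, box 2.
box 1 must be Tue (only option left). Remove Tue from box 7.
That leaves box 2 = Wed. Strike Wed from box 3.
box 7 must be Fri (only option left). Strike Fri from box 3.
box 3 has just one choice, so box 3 = Sat.

box 1=Tue, box 2=Wed, box 3=Sat, box 4=Thu, box 5=Mon, box 6=Sun, box 7=Fri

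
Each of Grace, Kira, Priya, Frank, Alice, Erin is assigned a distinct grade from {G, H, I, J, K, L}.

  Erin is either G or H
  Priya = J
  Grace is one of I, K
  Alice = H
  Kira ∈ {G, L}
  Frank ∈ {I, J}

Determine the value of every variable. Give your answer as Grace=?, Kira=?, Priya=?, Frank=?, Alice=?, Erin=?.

Priya's domain is down to {J}, so Priya = J. Strike J from Frank.
Frank has just one choice, so Frank = I. So Grace can't be I.
Alice must be H (only option left). Eliminate H elsewhere: Erin.
That leaves Erin = G. Eliminate G elsewhere: Kira.
Grace's domain is down to {K}, so Grace = K.
Kira has just one choice, so Kira = L.

Grace=K, Kira=L, Priya=J, Frank=I, Alice=H, Erin=G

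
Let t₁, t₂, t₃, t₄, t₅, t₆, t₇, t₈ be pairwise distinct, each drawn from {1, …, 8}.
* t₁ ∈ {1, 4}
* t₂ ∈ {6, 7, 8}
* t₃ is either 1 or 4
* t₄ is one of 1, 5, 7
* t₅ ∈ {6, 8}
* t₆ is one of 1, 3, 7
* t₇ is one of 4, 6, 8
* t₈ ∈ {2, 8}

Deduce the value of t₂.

Among the 8 variables, 2 fits only t₈ (and all 8 values in {1, 2, 3, 4, 5, 6, 7, 8} must be used), so t₈ = 2.
The 7 still-open variables draw from only 7 values {1, 3, 4, 5, 6, 7, 8}, so each is used; only t₆ can be 3, hence t₆ = 3.
The 6 still-open variables together cover exactly {1, 4, 5, 6, 7, 8} — 6 values for 6 variables — and 5 appears only in t₄'s list, so t₄ = 5.
Among the 5 still-open variables, 7 fits only t₂ (and all 5 values in {1, 4, 6, 7, 8} must be used), so t₂ = 7.

7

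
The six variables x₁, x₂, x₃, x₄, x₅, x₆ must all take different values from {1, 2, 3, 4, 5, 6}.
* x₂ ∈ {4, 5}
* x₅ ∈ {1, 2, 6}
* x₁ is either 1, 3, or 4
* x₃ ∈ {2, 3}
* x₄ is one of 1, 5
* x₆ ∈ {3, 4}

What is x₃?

The 6 variables draw from only 6 values {1, 2, 3, 4, 5, 6}, so each is used; only x₅ can be 6, hence x₅ = 6.
The 5 still-open variables draw from only 5 values {1, 2, 3, 4, 5}, so each is used; only x₃ can be 2, hence x₃ = 2.

2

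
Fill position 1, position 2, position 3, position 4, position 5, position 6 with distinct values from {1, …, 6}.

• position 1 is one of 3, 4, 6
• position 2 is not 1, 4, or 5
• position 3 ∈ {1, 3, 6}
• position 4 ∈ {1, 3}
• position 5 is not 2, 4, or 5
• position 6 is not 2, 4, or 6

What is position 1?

4

Among the 6 variables, 2 fits only position 2 (and all 6 values in {1, 2, 3, 4, 5, 6} must be used), so position 2 = 2.
The 5 still-open variables together cover exactly {1, 3, 4, 5, 6} — 5 values for 5 variables — and 4 appears only in position 1's list, so position 1 = 4.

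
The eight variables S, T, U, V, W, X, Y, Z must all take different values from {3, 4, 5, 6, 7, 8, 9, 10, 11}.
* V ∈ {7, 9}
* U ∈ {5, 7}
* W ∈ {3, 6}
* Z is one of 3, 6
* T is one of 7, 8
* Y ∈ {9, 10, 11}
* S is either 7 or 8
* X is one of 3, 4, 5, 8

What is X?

The 2 variables S and T are confined to {7, 8}, which locks those values in; drop them from U, V, X.
U must be 5 (only option left). So X can't be 5.
V must be 9 (only option left). So Y can't be 9.
W and Z share exactly the 2 values {3, 6}; by pigeonhole those values go to them, so strike 3, 6 from X.
So X = 4.

4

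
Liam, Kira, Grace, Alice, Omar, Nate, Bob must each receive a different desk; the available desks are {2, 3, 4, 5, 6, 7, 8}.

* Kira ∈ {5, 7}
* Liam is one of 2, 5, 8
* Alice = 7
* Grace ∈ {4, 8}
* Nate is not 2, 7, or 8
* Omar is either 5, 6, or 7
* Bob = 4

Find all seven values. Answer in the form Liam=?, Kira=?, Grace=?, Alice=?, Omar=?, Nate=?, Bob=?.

Liam=2, Kira=5, Grace=8, Alice=7, Omar=6, Nate=3, Bob=4

Alice has just one choice, so Alice = 7. Strike 7 from Kira, Omar.
That leaves Bob = 4. So Grace, Nate can't be 4.
Kira has just one choice, so Kira = 5. So Liam, Omar, Nate can't be 5.
Grace's domain is down to {8}, so Grace = 8. Remove 8 from Liam.
Omar has just one choice, so Omar = 6. Eliminate 6 elsewhere: Nate.
Nate must be 3 (only option left).
Liam must be 2 (only option left).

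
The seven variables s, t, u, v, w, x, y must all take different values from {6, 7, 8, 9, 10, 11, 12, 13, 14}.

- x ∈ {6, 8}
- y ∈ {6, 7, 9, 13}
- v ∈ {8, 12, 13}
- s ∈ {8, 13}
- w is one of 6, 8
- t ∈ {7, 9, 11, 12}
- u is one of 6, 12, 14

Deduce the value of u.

The 2 variables w and x are confined to {6, 8}, which locks those values in; drop them from s, u, v, y.
s must be 13 (only option left). Strike 13 from v, y.
That leaves v = 12. So t, u can't be 12.
So u = 14.

14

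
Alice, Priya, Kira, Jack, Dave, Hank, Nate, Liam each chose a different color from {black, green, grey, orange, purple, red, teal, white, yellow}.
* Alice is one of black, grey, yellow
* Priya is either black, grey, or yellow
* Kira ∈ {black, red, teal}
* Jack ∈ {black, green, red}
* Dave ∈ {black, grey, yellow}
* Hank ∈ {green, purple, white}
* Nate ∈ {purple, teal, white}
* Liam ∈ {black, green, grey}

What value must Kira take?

teal

The 3 variables Alice, Priya, Dave are confined to {black, grey, yellow}, which locks those values in; drop them from Kira, Jack, Liam.
Liam has just one choice, so Liam = green. So Jack, Hank can't be green.
Jack must be red (only option left). Strike red from Kira.
So Kira = teal.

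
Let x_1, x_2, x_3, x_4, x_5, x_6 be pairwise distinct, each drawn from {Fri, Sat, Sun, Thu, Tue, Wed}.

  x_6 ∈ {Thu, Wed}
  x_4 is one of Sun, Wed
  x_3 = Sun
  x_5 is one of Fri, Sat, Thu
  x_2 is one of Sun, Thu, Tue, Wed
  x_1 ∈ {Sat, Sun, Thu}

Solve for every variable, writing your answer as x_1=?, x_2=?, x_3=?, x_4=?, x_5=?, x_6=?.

x_1=Sat, x_2=Tue, x_3=Sun, x_4=Wed, x_5=Fri, x_6=Thu

x_3's domain is down to {Sun}, so x_3 = Sun. So x_1, x_2, x_4 can't be Sun.
x_4's domain is down to {Wed}, so x_4 = Wed. Eliminate Wed elsewhere: x_2, x_6.
x_6 must be Thu (only option left). Remove Thu from x_1, x_2, x_5.
x_1 must be Sat (only option left). Remove Sat from x_5.
x_2 must be Tue (only option left).
That leaves x_5 = Fri.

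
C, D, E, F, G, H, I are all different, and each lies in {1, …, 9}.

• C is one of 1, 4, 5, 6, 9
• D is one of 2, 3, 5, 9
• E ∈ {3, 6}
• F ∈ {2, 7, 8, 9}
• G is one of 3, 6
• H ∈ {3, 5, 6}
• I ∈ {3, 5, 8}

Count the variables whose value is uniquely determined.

2

E and G share exactly the 2 values {3, 6}; by pigeonhole those values go to them, so strike 3, 6 from C, D, H, I.
That leaves H = 5. Remove 5 from C, D, I.
That leaves I = 8. Eliminate 8 elsewhere: F.
Determined: H=5, I=8. The other variables each still have more than one consistent value. That makes 2.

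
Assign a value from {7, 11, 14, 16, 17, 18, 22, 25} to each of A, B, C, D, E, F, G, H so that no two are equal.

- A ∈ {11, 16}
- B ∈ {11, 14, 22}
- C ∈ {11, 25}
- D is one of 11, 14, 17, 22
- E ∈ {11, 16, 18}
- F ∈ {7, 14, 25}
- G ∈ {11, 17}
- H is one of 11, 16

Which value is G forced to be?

Among the 8 variables, 7 fits only F (and all 8 values in {7, 11, 14, 16, 17, 18, 22, 25} must be used), so F = 7.
The 7 still-open variables draw from only 7 values {11, 14, 16, 17, 18, 22, 25}, so each is used; only E can be 18, hence E = 18.
The 6 still-open variables together cover exactly {11, 14, 16, 17, 22, 25} — 6 values for 6 variables — and 25 appears only in C's list, so C = 25.
A and H share exactly the 2 values {11, 16}; by pigeonhole those values go to them, so strike 11, 16 from B, D, G.
So G = 17.

17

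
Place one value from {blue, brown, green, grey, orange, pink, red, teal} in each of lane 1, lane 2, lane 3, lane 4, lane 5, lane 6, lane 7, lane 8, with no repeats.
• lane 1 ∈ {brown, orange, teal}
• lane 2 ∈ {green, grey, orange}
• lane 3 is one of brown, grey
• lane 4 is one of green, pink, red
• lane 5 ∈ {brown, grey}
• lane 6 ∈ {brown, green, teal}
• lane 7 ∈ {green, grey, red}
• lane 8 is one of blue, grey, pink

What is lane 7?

red

The 8 variables together cover exactly {blue, brown, green, grey, orange, pink, red, teal} — 8 values for 8 variables — and blue appears only in lane 8's list, so lane 8 = blue.
Among the 7 still-open variables, pink fits only lane 4 (and all 7 values in {brown, green, grey, orange, pink, red, teal} must be used), so lane 4 = pink.
The 6 still-open variables draw from only 6 values {brown, green, grey, orange, red, teal}, so each is used; only lane 7 can be red, hence lane 7 = red.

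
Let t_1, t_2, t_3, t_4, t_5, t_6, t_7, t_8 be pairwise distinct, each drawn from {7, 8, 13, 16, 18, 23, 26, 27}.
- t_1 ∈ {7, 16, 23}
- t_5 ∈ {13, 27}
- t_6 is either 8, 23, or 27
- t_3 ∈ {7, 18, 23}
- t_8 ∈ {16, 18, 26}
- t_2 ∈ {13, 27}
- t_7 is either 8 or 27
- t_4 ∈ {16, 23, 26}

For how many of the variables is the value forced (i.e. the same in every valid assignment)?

2

t_2 and t_5 between them cover only {13, 27} — a naked pair. Remove those values from t_6, t_7.
t_7 must be 8 (only option left). Strike 8 from t_6.
t_6 must be 23 (only option left). So t_1, t_3, t_4 can't be 23.
Determined: t_6=23, t_7=8. The other variables each still have more than one consistent value. That makes 2.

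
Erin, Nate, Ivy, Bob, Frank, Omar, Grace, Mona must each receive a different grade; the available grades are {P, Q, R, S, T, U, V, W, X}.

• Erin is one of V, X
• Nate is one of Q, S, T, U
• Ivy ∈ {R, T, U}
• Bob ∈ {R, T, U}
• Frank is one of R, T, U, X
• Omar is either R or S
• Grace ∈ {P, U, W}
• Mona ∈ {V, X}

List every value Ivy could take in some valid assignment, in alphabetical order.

The 2 variables Erin and Mona are confined to {V, X}, which locks those values in; drop them from Frank.
Ivy, Bob, Frank share exactly the 3 values {R, T, U}; by pigeonhole those values go to them, so strike R, T, U from Nate, Omar, Grace.
Omar's domain is down to {S}, so Omar = S. Remove S from Nate.
Nate must be Q (only option left).
No further eliminations apply; Ivy can still be any of R, T, U.

R, T, U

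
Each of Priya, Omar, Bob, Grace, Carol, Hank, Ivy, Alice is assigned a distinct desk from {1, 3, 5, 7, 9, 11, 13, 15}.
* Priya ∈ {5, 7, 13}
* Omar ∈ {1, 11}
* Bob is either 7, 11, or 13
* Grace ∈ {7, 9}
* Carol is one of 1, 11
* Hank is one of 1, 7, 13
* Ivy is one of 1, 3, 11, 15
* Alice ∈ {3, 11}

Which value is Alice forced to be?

Among the 8 variables, 5 fits only Priya (and all 8 values in {1, 3, 5, 7, 9, 11, 13, 15} must be used), so Priya = 5.
The 7 still-open variables draw from only 7 values {1, 3, 7, 9, 11, 13, 15}, so each is used; only Grace can be 9, hence Grace = 9.
The 6 still-open variables draw from only 6 values {1, 3, 7, 11, 13, 15}, so each is used; only Ivy can be 15, hence Ivy = 15.
The 5 still-open variables together cover exactly {1, 3, 7, 11, 13} — 5 values for 5 variables — and 3 appears only in Alice's list, so Alice = 3.

3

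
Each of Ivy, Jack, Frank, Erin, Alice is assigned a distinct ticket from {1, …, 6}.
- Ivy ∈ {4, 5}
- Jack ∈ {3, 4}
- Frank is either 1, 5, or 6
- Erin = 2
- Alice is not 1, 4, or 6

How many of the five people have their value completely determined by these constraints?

Erin must be 2 (only option left). So Alice can't be 2.
The 3 variables Ivy, Jack, Alice are confined to {3, 4, 5}, which locks those values in; drop them from Frank.
Determined: Erin=2. The other people each still have more than one consistent value. That makes 1.

1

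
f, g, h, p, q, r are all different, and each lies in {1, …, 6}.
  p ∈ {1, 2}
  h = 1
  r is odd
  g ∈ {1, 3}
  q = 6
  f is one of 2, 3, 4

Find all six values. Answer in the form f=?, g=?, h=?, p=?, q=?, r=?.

h must be 1 (only option left). Eliminate 1 elsewhere: g, p, r.
That leaves p = 2. Remove 2 from f.
That leaves q = 6.
g has just one choice, so g = 3. So f, r can't be 3.
That leaves r = 5.
f must be 4 (only option left).

f=4, g=3, h=1, p=2, q=6, r=5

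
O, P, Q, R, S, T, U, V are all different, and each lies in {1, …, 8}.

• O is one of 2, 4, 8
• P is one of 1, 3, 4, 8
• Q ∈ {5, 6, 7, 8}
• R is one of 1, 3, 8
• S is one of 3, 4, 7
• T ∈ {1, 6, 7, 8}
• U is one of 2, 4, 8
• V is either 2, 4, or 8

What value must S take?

Among the 8 variables, 5 fits only Q (and all 8 values in {1, 2, 3, 4, 5, 6, 7, 8} must be used), so Q = 5.
Among the 7 still-open variables, 6 fits only T (and all 7 values in {1, 2, 3, 4, 6, 7, 8} must be used), so T = 6.
The 6 still-open variables together cover exactly {1, 2, 3, 4, 7, 8} — 6 values for 6 variables — and 7 appears only in S's list, so S = 7.

7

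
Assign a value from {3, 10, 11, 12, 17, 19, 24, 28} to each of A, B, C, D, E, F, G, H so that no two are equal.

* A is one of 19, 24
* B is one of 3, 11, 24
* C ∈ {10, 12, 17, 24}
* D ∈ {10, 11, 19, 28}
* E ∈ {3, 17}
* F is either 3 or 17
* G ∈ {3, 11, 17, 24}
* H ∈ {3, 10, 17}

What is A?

19

Among the 8 variables, 12 fits only C (and all 8 values in {3, 10, 11, 12, 17, 19, 24, 28} must be used), so C = 12.
Among the 7 still-open variables, 28 fits only D (and all 7 values in {3, 10, 11, 17, 19, 24, 28} must be used), so D = 28.
Among the 6 still-open variables, 10 fits only H (and all 6 values in {3, 10, 11, 17, 19, 24} must be used), so H = 10.
The 5 still-open variables together cover exactly {3, 11, 17, 19, 24} — 5 values for 5 variables — and 19 appears only in A's list, so A = 19.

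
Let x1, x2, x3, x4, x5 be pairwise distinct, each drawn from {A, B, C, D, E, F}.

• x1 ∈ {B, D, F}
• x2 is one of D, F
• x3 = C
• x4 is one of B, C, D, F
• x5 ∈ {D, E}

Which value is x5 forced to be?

x3 has just one choice, so x3 = C. Strike C from x4.
Among the 4 still-open variables, E fits only x5 (and all 4 values in {B, D, E, F} must be used), so x5 = E.

E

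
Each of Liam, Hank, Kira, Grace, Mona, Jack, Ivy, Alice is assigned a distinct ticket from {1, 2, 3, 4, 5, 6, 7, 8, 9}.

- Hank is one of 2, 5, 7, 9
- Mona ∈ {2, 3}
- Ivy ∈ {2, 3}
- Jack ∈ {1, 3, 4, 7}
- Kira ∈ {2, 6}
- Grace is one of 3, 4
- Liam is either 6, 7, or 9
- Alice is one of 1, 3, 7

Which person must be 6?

Kira

Among the 8 variables, 5 fits only Hank (and all 8 values in {1, 2, 3, 4, 5, 6, 7, 9} must be used), so Hank = 5.
The 7 still-open variables together cover exactly {1, 2, 3, 4, 6, 7, 9} — 7 values for 7 variables — and 9 appears only in Liam's list, so Liam = 9.
Among the 6 still-open variables, 6 fits only Kira (and all 6 values in {1, 2, 3, 4, 6, 7} must be used), so Kira = 6.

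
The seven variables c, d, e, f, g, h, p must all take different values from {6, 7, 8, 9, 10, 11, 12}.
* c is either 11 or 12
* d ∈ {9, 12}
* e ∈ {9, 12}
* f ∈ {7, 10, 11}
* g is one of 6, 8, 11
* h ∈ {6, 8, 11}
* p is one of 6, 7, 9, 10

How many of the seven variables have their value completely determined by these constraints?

1

The 2 variables d and e are confined to {9, 12}, which locks those values in; drop them from c, p.
c must be 11 (only option left). So f, g, h can't be 11.
The 2 variables g and h are confined to {6, 8}, which locks those values in; drop them from p.
Determined: c=11. The other variables each still have more than one consistent value. That makes 1.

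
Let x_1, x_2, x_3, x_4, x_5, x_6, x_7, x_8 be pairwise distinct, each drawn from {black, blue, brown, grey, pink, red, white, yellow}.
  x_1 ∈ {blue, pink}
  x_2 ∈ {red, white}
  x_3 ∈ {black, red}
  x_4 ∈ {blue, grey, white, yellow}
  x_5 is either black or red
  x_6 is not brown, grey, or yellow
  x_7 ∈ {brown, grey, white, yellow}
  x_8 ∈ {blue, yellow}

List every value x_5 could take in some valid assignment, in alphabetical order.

black, red

The 8 variables together cover exactly {black, blue, brown, grey, pink, red, white, yellow} — 8 values for 8 variables — and brown appears only in x_7's list, so x_7 = brown.
Among the 7 still-open variables, grey fits only x_4 (and all 7 values in {black, blue, grey, pink, red, white, yellow} must be used), so x_4 = grey.
Among the 6 still-open variables, yellow fits only x_8 (and all 6 values in {black, blue, pink, red, white, yellow} must be used), so x_8 = yellow.
x_3 and x_5 share exactly the 2 values {black, red}; by pigeonhole those values go to them, so strike black, red from x_2, x_6.
x_2 must be white (only option left). So x_6 can't be white.
No further eliminations apply; x_5 can still be any of black, red.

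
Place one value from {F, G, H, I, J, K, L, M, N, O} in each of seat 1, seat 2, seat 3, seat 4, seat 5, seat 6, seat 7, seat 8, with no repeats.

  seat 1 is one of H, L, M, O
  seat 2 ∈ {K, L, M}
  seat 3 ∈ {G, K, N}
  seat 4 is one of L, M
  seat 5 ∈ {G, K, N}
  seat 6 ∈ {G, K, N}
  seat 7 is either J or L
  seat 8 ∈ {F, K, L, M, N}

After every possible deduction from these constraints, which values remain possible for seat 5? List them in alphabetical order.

seat 3, seat 5, seat 6 share exactly the 3 values {G, K, N}; by pigeonhole those values go to them, so strike G, K, N from seat 2, seat 8.
The 2 variables seat 2 and seat 4 are confined to {L, M}, which locks those values in; drop them from seat 1, seat 7, seat 8.
seat 7 must be J (only option left).
That leaves seat 8 = F.
No further eliminations apply; seat 5 can still be any of G, K, N.

G, K, N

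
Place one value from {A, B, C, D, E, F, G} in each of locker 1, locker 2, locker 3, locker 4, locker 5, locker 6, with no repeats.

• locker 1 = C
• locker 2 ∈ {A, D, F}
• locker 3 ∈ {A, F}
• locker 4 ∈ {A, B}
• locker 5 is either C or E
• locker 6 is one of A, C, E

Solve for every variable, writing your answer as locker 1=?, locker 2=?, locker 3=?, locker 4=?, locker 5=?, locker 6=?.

locker 1 has just one choice, so locker 1 = C. Strike C from locker 5, locker 6.
That leaves locker 5 = E. Strike E from locker 6.
locker 6's domain is down to {A}, so locker 6 = A. Remove A from locker 2, locker 3, locker 4.
locker 3 must be F (only option left). Eliminate F elsewhere: locker 2.
locker 4's domain is down to {B}, so locker 4 = B.
locker 2 must be D (only option left).

locker 1=C, locker 2=D, locker 3=F, locker 4=B, locker 5=E, locker 6=A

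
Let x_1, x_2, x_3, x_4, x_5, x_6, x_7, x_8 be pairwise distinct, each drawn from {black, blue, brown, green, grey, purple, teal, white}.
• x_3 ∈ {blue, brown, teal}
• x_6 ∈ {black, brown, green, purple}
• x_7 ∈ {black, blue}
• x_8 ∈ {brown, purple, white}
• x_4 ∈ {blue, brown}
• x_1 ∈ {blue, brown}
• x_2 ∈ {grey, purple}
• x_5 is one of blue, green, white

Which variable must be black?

x_7

The 8 variables together cover exactly {black, blue, brown, green, grey, purple, teal, white} — 8 values for 8 variables — and grey appears only in x_2's list, so x_2 = grey.
The 7 still-open variables together cover exactly {black, blue, brown, green, purple, teal, white} — 7 values for 7 variables — and teal appears only in x_3's list, so x_3 = teal.
The 2 variables x_1 and x_4 are confined to {blue, brown}, which locks those values in; drop them from x_5, x_6, x_7, x_8.
So black goes to x_7.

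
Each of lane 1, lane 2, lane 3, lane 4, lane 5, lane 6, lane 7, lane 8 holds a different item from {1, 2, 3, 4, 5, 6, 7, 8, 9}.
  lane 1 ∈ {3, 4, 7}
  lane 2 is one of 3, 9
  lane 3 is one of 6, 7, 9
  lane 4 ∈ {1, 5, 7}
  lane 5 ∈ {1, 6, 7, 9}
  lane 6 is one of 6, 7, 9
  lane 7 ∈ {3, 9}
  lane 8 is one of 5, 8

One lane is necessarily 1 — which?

lane 5

The 8 variables together cover exactly {1, 3, 4, 5, 6, 7, 8, 9} — 8 values for 8 variables — and 4 appears only in lane 1's list, so lane 1 = 4.
The 7 still-open variables together cover exactly {1, 3, 5, 6, 7, 8, 9} — 7 values for 7 variables — and 8 appears only in lane 8's list, so lane 8 = 8.
The 6 still-open variables together cover exactly {1, 3, 5, 6, 7, 9} — 6 values for 6 variables — and 5 appears only in lane 4's list, so lane 4 = 5.
The 5 still-open variables together cover exactly {1, 3, 6, 7, 9} — 5 values for 5 variables — and 1 appears only in lane 5's list, so lane 5 = 1.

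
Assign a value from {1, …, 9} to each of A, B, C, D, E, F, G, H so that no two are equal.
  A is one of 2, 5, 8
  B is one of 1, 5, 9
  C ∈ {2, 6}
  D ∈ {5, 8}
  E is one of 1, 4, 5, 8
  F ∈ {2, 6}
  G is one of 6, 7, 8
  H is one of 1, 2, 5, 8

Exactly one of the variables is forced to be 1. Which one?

H

The 8 variables together cover exactly {1, 2, 4, 5, 6, 7, 8, 9} — 8 values for 8 variables — and 4 appears only in E's list, so E = 4.
Among the 7 still-open variables, 7 fits only G (and all 7 values in {1, 2, 5, 6, 7, 8, 9} must be used), so G = 7.
The 6 still-open variables together cover exactly {1, 2, 5, 6, 8, 9} — 6 values for 6 variables — and 9 appears only in B's list, so B = 9.
The 5 still-open variables together cover exactly {1, 2, 5, 6, 8} — 5 values for 5 variables — and 1 appears only in H's list, so H = 1.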